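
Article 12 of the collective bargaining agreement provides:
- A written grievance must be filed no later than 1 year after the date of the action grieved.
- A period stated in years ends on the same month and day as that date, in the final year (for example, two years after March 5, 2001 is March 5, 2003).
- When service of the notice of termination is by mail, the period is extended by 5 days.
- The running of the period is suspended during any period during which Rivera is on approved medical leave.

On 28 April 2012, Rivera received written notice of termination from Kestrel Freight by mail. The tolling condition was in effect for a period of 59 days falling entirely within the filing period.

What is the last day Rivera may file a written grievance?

July 1, 2013

1 year after 28 April 2012 is April 28, 2013.
Service was by mail, adding 5 days: April 28, 2013 + 5 days = May 3, 2013.
Tolling adds 59 days: May 3, 2013 + 59 days = July 1, 2013.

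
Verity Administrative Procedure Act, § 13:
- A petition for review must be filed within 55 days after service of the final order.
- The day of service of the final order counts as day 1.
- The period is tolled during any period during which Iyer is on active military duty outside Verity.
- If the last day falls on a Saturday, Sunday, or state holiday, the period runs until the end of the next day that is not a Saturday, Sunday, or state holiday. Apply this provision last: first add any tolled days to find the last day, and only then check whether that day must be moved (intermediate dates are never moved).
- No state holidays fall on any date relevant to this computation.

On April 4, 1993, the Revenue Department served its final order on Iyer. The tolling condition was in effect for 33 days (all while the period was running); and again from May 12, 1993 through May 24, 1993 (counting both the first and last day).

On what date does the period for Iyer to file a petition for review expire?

Counting April 4, 1993 as day 1, day 55 is May 28, 1993.
Tolling adds 33 days: May 28, 1993 + 33 days = June 30, 1993.
From May 12, 1993 through May 24, 1993 inclusive is 13 days; tolling adds 13 days: June 30, 1993 + 13 days = July 13, 1993.
July 13, 1993 is a Tuesday and not a state holiday, so no extension applies.

July 13, 1993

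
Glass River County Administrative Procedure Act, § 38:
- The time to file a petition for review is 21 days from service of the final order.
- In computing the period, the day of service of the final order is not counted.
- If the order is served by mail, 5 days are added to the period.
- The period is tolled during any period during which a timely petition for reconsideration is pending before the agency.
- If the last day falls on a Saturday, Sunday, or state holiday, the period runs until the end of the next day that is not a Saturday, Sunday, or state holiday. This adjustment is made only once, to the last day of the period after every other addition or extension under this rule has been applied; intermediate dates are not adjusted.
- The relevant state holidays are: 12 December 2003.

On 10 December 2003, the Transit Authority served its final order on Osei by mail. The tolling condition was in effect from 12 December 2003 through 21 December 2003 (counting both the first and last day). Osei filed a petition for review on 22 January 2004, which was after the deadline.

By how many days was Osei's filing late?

21 days after 10 December 2003 is December 31, 2003.
Service was by mail, adding 5 days: December 31, 2003 + 5 days = January 5, 2004.
From December 12, 2003 through December 21, 2003 inclusive is 10 days; tolling adds 10 days: January 5, 2004 + 10 days = January 15, 2004.
January 15, 2004 is a Thursday and not a state holiday, so no extension applies.
The deadline is January 15, 2004; from January 15, 2004 to January 22, 2004 is 7 days.

7 days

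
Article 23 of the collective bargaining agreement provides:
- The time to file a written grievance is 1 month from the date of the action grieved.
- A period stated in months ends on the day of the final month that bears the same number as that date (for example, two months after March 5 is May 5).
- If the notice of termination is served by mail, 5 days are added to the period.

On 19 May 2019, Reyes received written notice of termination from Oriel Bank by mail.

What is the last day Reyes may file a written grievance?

1 month after 19 May 2019 is June 19, 2019.
Service was by mail, adding 5 days: June 19, 2019 + 5 days = June 24, 2019.

June 24, 2019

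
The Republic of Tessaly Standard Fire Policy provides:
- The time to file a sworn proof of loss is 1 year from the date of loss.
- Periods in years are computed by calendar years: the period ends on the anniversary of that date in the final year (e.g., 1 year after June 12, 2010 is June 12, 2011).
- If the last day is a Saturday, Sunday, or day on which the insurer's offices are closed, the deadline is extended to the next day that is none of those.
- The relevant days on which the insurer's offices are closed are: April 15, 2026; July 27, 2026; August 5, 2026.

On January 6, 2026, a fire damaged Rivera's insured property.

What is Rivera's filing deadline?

January 6, 2027

1 year after January 6, 2026 is January 6, 2027.
January 6, 2027 is a Wednesday and not a day on which the insurer's offices are closed, so no extension applies.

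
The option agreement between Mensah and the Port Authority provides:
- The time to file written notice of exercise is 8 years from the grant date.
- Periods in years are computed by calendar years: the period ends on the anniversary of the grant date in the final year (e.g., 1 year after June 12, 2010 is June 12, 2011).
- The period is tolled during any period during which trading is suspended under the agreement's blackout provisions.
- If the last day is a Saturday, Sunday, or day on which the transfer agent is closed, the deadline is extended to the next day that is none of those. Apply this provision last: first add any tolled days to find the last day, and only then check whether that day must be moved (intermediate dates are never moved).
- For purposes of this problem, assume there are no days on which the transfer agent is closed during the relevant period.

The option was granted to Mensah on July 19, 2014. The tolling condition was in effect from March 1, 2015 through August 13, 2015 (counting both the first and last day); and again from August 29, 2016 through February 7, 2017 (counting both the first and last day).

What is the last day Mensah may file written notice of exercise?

8 years after July 19, 2014 is July 19, 2022.
From March 1, 2015 through August 13, 2015 inclusive is 166 days; tolling adds 166 days: July 19, 2022 + 166 days = January 1, 2023.
From August 29, 2016 through February 7, 2017 inclusive is 163 days; tolling adds 163 days: January 1, 2023 + 163 days = June 13, 2023.
June 13, 2023 is a Tuesday and not a day on which the transfer agent is closed, so no extension applies.

June 13, 2023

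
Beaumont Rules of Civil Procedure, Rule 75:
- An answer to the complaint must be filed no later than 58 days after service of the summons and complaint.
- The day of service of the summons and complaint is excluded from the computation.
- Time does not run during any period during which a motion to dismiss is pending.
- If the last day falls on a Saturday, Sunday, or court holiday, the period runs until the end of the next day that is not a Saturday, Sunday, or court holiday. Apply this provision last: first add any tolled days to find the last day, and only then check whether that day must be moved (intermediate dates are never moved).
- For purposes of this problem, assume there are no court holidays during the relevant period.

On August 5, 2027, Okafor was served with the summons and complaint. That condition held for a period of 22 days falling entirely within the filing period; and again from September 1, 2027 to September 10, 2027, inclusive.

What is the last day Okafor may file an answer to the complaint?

November 3, 2027

58 days after August 5, 2027 is October 2, 2027.
Tolling adds 22 days: October 2, 2027 + 22 days = October 24, 2027.
From September 1, 2027 through September 10, 2027 inclusive is 10 days; tolling adds 10 days: October 24, 2027 + 10 days = November 3, 2027.
November 3, 2027 is a Wednesday and not a court holiday, so no extension applies.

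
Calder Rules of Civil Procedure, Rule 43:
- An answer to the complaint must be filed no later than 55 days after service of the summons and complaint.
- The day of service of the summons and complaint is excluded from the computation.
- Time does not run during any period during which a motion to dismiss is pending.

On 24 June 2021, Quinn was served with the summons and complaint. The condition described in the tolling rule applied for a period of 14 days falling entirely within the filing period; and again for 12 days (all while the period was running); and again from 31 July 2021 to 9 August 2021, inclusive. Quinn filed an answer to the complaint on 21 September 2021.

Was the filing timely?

55 days after 24 June 2021 is August 18, 2021.
Tolling adds 14 days: August 18, 2021 + 14 days = September 1, 2021.
Tolling adds 12 days: September 1, 2021 + 12 days = September 13, 2021.
From July 31, 2021 through August 9, 2021 inclusive is 10 days; tolling adds 10 days: September 13, 2021 + 10 days = September 23, 2021.
The deadline is September 23, 2021; the filing on September 21, 2021 is on or before that date.

Yes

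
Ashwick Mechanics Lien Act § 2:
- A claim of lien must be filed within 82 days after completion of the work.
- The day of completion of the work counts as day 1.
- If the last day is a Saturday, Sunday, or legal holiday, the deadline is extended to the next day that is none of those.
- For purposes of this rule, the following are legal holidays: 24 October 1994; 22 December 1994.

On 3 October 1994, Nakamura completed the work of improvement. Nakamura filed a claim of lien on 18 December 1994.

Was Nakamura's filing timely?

Yes

Counting 3 October 1994 as day 1, day 82 is December 23, 1994.
December 23, 1994 is a Friday and not a legal holiday, so no extension applies.
The deadline is December 23, 1994; the filing on December 18, 1994 is on or before that date.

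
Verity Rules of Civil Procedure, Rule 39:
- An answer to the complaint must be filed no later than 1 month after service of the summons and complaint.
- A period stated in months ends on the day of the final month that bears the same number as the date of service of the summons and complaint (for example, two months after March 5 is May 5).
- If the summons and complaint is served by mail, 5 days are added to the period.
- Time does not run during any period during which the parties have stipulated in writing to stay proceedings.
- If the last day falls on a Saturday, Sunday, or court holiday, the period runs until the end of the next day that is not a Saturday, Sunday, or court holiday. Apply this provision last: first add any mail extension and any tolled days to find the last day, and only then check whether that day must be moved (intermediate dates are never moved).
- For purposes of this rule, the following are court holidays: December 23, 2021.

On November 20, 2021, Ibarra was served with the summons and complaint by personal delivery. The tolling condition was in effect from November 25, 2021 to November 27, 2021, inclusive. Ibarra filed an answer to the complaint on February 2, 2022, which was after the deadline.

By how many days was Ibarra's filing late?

40 days

1 month after November 20, 2021 is December 20, 2021.
Service was not by mail, so no mail extension applies.
From November 25, 2021 through November 27, 2021 inclusive is 3 days; tolling adds 3 days: December 20, 2021 + 3 days = December 23, 2021.
December 23, 2021 is a listed holiday. The next qualifying day is December 24, 2021.
The deadline is December 24, 2021; from December 24, 2021 to February 2, 2022 is 40 days.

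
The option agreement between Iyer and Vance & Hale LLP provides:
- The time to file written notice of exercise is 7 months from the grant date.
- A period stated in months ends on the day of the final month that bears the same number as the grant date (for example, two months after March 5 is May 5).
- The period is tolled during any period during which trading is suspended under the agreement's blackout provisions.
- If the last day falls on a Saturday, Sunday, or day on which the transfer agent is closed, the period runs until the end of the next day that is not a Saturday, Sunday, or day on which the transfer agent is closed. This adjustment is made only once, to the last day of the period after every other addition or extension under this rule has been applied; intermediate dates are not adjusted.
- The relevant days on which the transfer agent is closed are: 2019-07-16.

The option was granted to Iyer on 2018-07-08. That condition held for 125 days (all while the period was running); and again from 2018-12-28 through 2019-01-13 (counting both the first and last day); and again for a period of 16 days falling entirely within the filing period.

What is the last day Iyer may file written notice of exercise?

7 months after 2018-07-08 is February 8, 2019.
Tolling adds 125 days: February 8, 2019 + 125 days = June 13, 2019.
From December 28, 2018 through January 13, 2019 inclusive is 17 days; tolling adds 17 days: June 13, 2019 + 17 days = June 30, 2019.
Tolling adds 16 days: June 30, 2019 + 16 days = July 16, 2019.
July 16, 2019 is a listed holiday. The next qualifying day is July 17, 2019.

July 17, 2019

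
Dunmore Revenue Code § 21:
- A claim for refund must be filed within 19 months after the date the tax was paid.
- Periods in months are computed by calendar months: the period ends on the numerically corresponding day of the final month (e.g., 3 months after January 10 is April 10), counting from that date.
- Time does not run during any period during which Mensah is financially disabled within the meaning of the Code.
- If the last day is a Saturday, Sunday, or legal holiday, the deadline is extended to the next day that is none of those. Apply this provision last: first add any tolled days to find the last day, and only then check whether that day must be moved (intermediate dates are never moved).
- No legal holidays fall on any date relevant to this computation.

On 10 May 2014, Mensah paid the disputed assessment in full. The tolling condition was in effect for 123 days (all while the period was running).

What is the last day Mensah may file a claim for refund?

April 11, 2016

19 months after 10 May 2014 is December 10, 2015.
Tolling adds 123 days: December 10, 2015 + 123 days = April 11, 2016.
April 11, 2016 is a Monday and not a legal holiday, so no extension applies.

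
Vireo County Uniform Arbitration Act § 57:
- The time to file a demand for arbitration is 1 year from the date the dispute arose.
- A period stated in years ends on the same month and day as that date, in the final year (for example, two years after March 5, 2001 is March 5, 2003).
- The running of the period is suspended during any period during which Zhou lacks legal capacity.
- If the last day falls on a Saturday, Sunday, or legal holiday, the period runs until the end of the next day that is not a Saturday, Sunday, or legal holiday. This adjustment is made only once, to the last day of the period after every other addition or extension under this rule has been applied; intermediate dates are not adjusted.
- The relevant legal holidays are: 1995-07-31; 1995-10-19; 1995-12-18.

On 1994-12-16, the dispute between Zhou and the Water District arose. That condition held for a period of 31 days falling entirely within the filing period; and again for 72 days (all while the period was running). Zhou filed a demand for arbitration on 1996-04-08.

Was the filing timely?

1 year after 1994-12-16 is December 16, 1995.
Tolling adds 31 days: December 16, 1995 + 31 days = January 16, 1996.
Tolling adds 72 days: January 16, 1996 + 72 days = March 28, 1996.
March 28, 1996 is a Thursday and not a legal holiday, so no extension applies.
The deadline is March 28, 1996; the filing on April 8, 1996 is after that date.

No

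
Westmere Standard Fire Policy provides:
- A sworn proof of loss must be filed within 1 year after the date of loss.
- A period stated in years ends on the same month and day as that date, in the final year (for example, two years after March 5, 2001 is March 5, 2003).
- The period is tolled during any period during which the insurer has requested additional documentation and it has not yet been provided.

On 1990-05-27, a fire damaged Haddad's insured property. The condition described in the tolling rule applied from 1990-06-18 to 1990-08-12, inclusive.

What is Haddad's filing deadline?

1 year after 1990-05-27 is May 27, 1991.
From June 18, 1990 through August 12, 1990 inclusive is 56 days; tolling adds 56 days: May 27, 1991 + 56 days = July 22, 1991.

July 22, 1991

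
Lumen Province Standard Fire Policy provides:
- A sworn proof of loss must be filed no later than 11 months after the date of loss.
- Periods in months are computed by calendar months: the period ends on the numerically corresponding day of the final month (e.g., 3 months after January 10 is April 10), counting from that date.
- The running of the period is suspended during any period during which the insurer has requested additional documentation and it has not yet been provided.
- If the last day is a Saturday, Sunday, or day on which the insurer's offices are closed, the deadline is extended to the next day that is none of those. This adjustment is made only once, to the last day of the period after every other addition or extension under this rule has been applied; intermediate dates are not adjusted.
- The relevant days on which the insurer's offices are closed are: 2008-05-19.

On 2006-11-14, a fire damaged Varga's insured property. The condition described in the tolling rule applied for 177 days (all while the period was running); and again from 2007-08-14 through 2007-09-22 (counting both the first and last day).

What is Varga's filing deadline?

11 months after 2006-11-14 is October 14, 2007.
Tolling adds 177 days: October 14, 2007 + 177 days = April 8, 2008.
From August 14, 2007 through September 22, 2007 inclusive is 40 days; tolling adds 40 days: April 8, 2008 + 40 days = May 18, 2008.
May 18, 2008 is Sunday; May 19, 2008 is a listed holiday. The next qualifying day is May 20, 2008.

May 20, 2008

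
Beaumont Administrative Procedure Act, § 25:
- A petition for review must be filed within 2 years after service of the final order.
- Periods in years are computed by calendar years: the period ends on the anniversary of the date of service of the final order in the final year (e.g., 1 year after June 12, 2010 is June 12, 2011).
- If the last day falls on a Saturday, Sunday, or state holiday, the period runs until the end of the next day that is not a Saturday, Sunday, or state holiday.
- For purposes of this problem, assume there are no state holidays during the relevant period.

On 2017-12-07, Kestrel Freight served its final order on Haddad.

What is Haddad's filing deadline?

December 9, 2019

2 years after 2017-12-07 is December 7, 2019.
December 7, 2019 is Saturday; December 8, 2019 is Sunday. The next qualifying day is December 9, 2019.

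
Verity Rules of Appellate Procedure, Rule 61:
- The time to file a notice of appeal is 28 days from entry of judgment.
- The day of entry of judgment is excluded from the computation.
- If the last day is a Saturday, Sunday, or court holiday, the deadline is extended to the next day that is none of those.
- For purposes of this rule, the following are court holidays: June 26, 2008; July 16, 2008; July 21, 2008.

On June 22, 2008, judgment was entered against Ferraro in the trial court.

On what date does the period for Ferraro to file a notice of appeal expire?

28 days after June 22, 2008 is July 20, 2008.
July 20, 2008 is Sunday; July 21, 2008 is a listed holiday. The next qualifying day is July 22, 2008.

July 22, 2008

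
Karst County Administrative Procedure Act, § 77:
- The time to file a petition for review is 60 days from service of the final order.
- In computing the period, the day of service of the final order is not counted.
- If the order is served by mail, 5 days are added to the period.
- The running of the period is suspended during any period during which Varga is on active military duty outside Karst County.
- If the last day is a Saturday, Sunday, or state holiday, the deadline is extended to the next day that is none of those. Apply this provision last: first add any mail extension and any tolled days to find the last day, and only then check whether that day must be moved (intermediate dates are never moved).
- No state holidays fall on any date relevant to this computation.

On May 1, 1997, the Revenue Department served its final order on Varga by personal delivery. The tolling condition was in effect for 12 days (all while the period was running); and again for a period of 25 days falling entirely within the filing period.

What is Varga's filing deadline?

60 days after May 1, 1997 is June 30, 1997.
Service was not by mail, so no mail extension applies.
Tolling adds 12 days: June 30, 1997 + 12 days = July 12, 1997.
Tolling adds 25 days: July 12, 1997 + 25 days = August 6, 1997.
August 6, 1997 is a Wednesday and not a state holiday, so no extension applies.

August 6, 1997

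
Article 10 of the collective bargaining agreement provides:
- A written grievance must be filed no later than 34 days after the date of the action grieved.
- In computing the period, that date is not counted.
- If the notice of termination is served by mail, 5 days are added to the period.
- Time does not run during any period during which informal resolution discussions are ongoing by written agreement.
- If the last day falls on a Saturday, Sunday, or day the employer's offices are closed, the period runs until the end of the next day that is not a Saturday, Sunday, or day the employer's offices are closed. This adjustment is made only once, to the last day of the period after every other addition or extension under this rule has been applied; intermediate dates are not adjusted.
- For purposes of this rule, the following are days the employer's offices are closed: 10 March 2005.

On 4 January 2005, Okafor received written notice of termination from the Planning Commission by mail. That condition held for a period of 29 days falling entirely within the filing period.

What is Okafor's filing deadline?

March 14, 2005

34 days after 4 January 2005 is February 7, 2005.
Service was by mail, adding 5 days: February 7, 2005 + 5 days = February 12, 2005.
Tolling adds 29 days: February 12, 2005 + 29 days = March 13, 2005.
March 13, 2005 is Sunday. The next qualifying day is March 14, 2005.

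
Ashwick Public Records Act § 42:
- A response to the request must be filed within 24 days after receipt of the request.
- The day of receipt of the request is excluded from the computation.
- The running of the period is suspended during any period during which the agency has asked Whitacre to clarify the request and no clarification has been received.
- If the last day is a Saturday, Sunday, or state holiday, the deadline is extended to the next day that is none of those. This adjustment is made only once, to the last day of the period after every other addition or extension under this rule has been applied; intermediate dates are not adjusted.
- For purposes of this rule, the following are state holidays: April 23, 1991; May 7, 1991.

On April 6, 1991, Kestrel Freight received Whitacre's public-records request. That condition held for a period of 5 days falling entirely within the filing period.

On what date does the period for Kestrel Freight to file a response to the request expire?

24 days after April 6, 1991 is April 30, 1991.
Tolling adds 5 days: April 30, 1991 + 5 days = May 5, 1991.
May 5, 1991 is Sunday. The next qualifying day is May 6, 1991.

May 6, 1991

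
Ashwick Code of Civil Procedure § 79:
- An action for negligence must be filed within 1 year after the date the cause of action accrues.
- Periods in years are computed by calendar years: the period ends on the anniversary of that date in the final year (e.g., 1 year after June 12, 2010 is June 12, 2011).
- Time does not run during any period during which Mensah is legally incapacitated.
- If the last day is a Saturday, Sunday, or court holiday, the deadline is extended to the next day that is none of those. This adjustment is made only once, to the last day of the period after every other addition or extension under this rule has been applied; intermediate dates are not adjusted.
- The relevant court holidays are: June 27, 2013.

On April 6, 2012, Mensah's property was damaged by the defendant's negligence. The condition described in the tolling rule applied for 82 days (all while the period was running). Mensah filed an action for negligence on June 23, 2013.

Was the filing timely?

1 year after April 6, 2012 is April 6, 2013.
Tolling adds 82 days: April 6, 2013 + 82 days = June 27, 2013.
June 27, 2013 is a listed holiday. The next qualifying day is June 28, 2013.
The deadline is June 28, 2013; the filing on June 23, 2013 is on or before that date.

Yes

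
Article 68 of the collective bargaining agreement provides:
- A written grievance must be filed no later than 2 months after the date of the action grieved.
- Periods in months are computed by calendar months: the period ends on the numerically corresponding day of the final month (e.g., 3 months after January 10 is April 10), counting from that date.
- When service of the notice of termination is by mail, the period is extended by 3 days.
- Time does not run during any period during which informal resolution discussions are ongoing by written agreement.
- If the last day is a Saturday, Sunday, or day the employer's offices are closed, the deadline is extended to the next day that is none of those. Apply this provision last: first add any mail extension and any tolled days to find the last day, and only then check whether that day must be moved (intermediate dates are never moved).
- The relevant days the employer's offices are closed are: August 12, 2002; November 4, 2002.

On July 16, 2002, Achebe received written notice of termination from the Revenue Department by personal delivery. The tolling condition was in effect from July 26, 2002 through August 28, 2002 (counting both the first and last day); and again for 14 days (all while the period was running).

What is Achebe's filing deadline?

2 months after July 16, 2002 is September 16, 2002.
Service was not by mail, so no mail extension applies.
From July 26, 2002 through August 28, 2002 inclusive is 34 days; tolling adds 34 days: September 16, 2002 + 34 days = October 20, 2002.
Tolling adds 14 days: October 20, 2002 + 14 days = November 3, 2002.
November 3, 2002 is Sunday; November 4, 2002 is a listed holiday. The next qualifying day is November 5, 2002.

November 5, 2002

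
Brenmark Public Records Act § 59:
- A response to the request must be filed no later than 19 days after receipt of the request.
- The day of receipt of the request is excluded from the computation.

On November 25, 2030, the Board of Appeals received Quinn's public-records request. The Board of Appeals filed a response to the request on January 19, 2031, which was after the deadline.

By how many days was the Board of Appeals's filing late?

36 days

19 days after November 25, 2030 is December 14, 2030.
The deadline is December 14, 2030; from December 14, 2030 to January 19, 2031 is 36 days.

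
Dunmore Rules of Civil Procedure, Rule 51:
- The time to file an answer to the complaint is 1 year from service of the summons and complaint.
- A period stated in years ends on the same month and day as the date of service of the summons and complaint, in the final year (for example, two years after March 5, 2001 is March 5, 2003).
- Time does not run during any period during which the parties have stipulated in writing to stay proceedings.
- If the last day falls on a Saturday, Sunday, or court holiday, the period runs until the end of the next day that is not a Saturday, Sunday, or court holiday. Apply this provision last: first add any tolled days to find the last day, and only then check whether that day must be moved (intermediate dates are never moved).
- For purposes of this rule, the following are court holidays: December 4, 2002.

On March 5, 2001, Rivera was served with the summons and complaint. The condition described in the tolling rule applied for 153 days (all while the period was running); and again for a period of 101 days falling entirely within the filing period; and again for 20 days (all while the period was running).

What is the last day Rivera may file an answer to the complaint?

December 5, 2002

1 year after March 5, 2001 is March 5, 2002.
Tolling adds 153 days: March 5, 2002 + 153 days = August 5, 2002.
Tolling adds 101 days: August 5, 2002 + 101 days = November 14, 2002.
Tolling adds 20 days: November 14, 2002 + 20 days = December 4, 2002.
December 4, 2002 is a listed holiday. The next qualifying day is December 5, 2002.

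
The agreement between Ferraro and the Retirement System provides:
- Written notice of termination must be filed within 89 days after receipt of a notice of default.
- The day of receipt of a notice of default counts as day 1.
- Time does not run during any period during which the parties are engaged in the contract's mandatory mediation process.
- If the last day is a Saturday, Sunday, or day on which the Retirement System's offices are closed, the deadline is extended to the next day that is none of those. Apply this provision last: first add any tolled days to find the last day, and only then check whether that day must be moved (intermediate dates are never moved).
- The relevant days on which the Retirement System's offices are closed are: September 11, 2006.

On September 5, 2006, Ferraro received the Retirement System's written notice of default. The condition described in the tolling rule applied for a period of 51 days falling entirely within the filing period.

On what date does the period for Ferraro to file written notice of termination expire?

Counting September 5, 2006 as day 1, day 89 is December 2, 2006.
Tolling adds 51 days: December 2, 2006 + 51 days = January 22, 2007.
January 22, 2007 is a Monday and not a day on which the Retirement System's offices are closed, so no extension applies.

January 22, 2007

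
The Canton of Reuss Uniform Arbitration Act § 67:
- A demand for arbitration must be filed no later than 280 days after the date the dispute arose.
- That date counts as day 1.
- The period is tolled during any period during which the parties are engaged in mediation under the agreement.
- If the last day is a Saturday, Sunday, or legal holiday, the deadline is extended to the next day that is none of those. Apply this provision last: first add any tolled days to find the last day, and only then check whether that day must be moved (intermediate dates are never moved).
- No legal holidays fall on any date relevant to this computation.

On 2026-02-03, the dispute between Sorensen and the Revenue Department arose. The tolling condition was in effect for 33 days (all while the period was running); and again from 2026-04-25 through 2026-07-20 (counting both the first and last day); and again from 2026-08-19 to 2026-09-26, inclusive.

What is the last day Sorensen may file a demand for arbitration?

Counting 2026-02-03 as day 1, day 280 is November 9, 2026.
Tolling adds 33 days: November 9, 2026 + 33 days = December 12, 2026.
From April 25, 2026 through July 20, 2026 inclusive is 87 days; tolling adds 87 days: December 12, 2026 + 87 days = March 9, 2027.
From August 19, 2026 through September 26, 2026 inclusive is 39 days; tolling adds 39 days: March 9, 2027 + 39 days = April 17, 2027.
April 17, 2027 is Saturday; April 18, 2027 is Sunday. The next qualifying day is April 19, 2027.

April 19, 2027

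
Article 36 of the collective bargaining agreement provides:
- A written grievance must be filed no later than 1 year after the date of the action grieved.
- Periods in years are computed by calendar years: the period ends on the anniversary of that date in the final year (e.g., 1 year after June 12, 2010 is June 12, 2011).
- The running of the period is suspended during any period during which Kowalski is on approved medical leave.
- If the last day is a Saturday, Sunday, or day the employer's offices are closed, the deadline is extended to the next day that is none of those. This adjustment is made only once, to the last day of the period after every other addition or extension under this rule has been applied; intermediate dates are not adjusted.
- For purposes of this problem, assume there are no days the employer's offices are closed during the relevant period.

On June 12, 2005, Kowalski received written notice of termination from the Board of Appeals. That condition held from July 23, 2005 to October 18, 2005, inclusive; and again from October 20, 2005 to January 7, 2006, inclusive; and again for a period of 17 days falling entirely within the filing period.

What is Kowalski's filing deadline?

December 14, 2006

1 year after June 12, 2005 is June 12, 2006.
From July 23, 2005 through October 18, 2005 inclusive is 88 days; tolling adds 88 days: June 12, 2006 + 88 days = September 8, 2006.
From October 20, 2005 through January 7, 2006 inclusive is 80 days; tolling adds 80 days: September 8, 2006 + 80 days = November 27, 2006.
Tolling adds 17 days: November 27, 2006 + 17 days = December 14, 2006.
December 14, 2006 is a Thursday and not a day the employer's offices are closed, so no extension applies.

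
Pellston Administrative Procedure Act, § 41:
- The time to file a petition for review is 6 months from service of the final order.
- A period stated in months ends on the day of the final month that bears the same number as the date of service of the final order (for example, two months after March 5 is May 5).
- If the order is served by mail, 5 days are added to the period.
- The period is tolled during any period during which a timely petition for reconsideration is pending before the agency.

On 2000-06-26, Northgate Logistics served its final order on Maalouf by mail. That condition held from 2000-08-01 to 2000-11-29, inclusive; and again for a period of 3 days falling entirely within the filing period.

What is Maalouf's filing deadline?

6 months after 2000-06-26 is December 26, 2000.
Service was by mail, adding 5 days: December 26, 2000 + 5 days = December 31, 2000.
From August 1, 2000 through November 29, 2000 inclusive is 121 days; tolling adds 121 days: December 31, 2000 + 121 days = May 1, 2001.
Tolling adds 3 days: May 1, 2001 + 3 days = May 4, 2001.

May 4, 2001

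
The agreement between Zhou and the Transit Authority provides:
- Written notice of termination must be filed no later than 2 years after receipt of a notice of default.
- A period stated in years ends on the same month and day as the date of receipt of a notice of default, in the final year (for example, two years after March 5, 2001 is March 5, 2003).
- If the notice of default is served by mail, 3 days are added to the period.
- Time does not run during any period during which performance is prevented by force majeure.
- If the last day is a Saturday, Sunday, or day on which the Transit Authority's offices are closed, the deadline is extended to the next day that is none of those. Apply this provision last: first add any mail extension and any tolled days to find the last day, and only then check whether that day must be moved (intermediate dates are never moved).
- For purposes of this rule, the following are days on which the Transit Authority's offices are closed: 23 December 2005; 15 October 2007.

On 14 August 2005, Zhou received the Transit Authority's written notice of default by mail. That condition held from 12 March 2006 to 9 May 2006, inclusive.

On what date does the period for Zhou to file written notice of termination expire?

October 16, 2007

2 years after 14 August 2005 is August 14, 2007.
Service was by mail, adding 3 days: August 14, 2007 + 3 days = August 17, 2007.
From March 12, 2006 through May 9, 2006 inclusive is 59 days; tolling adds 59 days: August 17, 2007 + 59 days = October 15, 2007.
October 15, 2007 is a listed holiday. The next qualifying day is October 16, 2007.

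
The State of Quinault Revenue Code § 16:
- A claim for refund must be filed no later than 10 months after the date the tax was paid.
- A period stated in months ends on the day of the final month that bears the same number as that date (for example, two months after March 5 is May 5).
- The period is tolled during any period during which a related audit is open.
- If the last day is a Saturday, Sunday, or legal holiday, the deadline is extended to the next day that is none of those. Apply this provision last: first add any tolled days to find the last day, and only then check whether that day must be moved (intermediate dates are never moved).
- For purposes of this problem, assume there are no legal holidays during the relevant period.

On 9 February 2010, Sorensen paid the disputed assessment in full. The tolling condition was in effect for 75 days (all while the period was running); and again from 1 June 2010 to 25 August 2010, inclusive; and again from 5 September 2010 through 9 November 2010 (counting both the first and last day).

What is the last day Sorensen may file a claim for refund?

July 25, 2011

10 months after 9 February 2010 is December 9, 2010.
Tolling adds 75 days: December 9, 2010 + 75 days = February 22, 2011.
From June 1, 2010 through August 25, 2010 inclusive is 86 days; tolling adds 86 days: February 22, 2011 + 86 days = May 19, 2011.
From September 5, 2010 through November 9, 2010 inclusive is 66 days; tolling adds 66 days: May 19, 2011 + 66 days = July 24, 2011.
July 24, 2011 is Sunday. The next qualifying day is July 25, 2011.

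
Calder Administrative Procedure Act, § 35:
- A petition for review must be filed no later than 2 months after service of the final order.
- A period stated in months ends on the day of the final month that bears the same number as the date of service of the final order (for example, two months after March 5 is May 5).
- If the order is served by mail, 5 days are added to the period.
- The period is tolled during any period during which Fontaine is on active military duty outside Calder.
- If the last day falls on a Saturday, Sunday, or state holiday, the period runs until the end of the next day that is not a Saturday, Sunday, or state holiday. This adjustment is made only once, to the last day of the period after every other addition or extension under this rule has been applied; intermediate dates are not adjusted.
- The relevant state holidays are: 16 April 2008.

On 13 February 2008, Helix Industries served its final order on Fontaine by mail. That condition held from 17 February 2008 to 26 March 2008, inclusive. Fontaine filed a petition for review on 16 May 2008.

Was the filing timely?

2 months after 13 February 2008 is April 13, 2008.
Service was by mail, adding 5 days: April 13, 2008 + 5 days = April 18, 2008.
From February 17, 2008 through March 26, 2008 inclusive is 39 days; tolling adds 39 days: April 18, 2008 + 39 days = May 27, 2008.
May 27, 2008 is a Tuesday and not a state holiday, so no extension applies.
The deadline is May 27, 2008; the filing on May 16, 2008 is on or before that date.

Yes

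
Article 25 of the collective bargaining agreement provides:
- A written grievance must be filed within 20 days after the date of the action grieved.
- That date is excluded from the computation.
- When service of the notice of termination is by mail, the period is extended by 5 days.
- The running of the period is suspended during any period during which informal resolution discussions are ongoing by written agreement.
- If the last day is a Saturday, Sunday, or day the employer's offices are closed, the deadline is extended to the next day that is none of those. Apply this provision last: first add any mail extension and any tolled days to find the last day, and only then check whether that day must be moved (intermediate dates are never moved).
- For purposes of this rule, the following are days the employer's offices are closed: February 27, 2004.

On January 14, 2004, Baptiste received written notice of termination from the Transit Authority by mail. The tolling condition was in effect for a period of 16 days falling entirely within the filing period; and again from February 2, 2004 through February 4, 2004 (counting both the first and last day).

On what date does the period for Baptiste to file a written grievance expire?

March 1, 2004

20 days after January 14, 2004 is February 3, 2004.
Service was by mail, adding 5 days: February 3, 2004 + 5 days = February 8, 2004.
Tolling adds 16 days: February 8, 2004 + 16 days = February 24, 2004.
From February 2, 2004 through February 4, 2004 inclusive is 3 days; tolling adds 3 days: February 24, 2004 + 3 days = February 27, 2004.
February 27, 2004 is a listed holiday; February 28, 2004 is Saturday; February 29, 2004 is Sunday. The next qualifying day is March 1, 2004.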